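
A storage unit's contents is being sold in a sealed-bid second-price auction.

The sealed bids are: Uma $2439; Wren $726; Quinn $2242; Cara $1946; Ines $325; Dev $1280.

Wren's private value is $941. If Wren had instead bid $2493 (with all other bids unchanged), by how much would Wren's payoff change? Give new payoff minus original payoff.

−$1498

The highest bid among the other bidders is $2439; Wren's bid doesn't change that.
Original bid $726: Wren is not highest (top rival bid is $2439); payoff $0.
Alternative bid $2493: Wren is highest, pays the top rival bid $2439; payoff $941 − $2439 = −$1498.
Change in payoff = −$1498 − ($0) = −$1498.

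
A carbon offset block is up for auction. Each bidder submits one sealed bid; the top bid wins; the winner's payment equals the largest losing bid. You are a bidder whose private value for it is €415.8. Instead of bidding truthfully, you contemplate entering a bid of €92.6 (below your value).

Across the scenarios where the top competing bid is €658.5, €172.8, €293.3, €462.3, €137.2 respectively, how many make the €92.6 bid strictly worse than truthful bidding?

The deviation hurts exactly when the highest competing bid lies strictly between €92.6 and €415.8 — underbidding then forfeits a profitable win.
€658.5: above both → same outcome either way.
€172.8: inside the interval → strictly worse (loss €243).
€293.3: inside the interval → strictly worse (loss €122.5).
€462.3: above both → same outcome either way.
€137.2: inside the interval → strictly worse (loss €278.6).
Count: 3.

3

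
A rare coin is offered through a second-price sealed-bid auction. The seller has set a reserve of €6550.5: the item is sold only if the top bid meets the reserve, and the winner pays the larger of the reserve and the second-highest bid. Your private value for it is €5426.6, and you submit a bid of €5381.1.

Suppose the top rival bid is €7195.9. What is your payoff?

Your bid €5381.1 is below the highest competing bid €7195.9, so you lose. Payoff €0.

€0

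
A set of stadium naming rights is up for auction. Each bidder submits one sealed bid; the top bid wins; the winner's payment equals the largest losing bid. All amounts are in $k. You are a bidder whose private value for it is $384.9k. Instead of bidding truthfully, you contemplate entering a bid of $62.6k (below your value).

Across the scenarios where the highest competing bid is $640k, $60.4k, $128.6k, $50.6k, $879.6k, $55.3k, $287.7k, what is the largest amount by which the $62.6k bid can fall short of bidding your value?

$256.3k

$640k: same outcome either way → loss $0k.
$60.4k: same outcome either way → loss $0k.
$128.6k: truthful gives $256.3k, deviation gives $0k → loss $256.3k.
$50.6k: same outcome either way → loss $0k.
$879.6k: same outcome either way → loss $0k.
$55.3k: same outcome either way → loss $0k.
$287.7k: truthful gives $97.2k, deviation gives $0k → loss $97.2k.
Maximum loss: $256.3k.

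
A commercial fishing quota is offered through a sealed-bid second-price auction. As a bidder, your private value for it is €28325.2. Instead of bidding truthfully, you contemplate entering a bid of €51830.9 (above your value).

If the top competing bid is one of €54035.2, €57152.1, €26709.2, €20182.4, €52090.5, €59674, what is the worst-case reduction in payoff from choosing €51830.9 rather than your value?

€0

€54035.2: same outcome either way → loss €0.
€57152.1: same outcome either way → loss €0.
€26709.2: same outcome either way → loss €0.
€20182.4: same outcome either way → loss €0.
€52090.5: same outcome either way → loss €0.
€59674: same outcome either way → loss €0.
Maximum loss: €0.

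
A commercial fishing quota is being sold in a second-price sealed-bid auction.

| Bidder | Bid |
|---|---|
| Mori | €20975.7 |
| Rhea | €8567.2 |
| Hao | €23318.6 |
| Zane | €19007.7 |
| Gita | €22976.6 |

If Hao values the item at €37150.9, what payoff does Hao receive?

€14174.3

Highest bid: Hao at €23318.6, so Hao wins.
Second-highest bid: Gita at €22976.6 — that is the price the winner pays.
Hao's payoff = value − price = €37150.9 − €22976.6 = €14174.3.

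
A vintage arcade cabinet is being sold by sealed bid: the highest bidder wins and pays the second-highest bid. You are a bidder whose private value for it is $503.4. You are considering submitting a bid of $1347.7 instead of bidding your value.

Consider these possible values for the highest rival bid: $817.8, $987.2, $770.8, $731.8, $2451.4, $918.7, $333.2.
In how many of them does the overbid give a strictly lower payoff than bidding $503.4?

5

The deviation hurts exactly when the highest competing bid lies strictly between $503.4 and $1347.7 — overbidding then wins at a price above your value.
$817.8: inside the interval → strictly worse (loss $314.4).
$987.2: inside the interval → strictly worse (loss $483.8).
$770.8: inside the interval → strictly worse (loss $267.4).
$731.8: inside the interval → strictly worse (loss $228.4).
$2451.4: above both → same outcome either way.
$918.7: inside the interval → strictly worse (loss $415.3).
$333.2: below both → same outcome either way.
Count: 5.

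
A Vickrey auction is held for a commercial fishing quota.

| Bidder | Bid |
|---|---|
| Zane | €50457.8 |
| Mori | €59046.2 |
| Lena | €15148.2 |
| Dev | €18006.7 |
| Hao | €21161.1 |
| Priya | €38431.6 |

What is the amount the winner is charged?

€50457.8

Highest bid: Mori at €59046.2, so Mori wins.
Second-highest bid: Zane at €50457.8 — that is the price the winner pays.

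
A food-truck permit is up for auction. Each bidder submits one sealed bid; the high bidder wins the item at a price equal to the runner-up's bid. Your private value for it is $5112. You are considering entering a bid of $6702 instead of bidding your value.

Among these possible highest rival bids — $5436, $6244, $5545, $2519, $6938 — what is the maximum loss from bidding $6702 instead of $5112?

$5436: truthful gives $0, deviation gives −$324 → loss $324.
$6244: truthful gives $0, deviation gives −$1132 → loss $1132.
$5545: truthful gives $0, deviation gives −$433 → loss $433.
$2519: same outcome either way → loss $0.
$6938: same outcome either way → loss $0.
Maximum loss: $1132.

$1132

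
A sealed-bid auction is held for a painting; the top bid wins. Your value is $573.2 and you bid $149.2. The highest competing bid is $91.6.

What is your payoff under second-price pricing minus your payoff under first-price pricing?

$57.6

You have the highest bid, so you win under either rule.
Second-price: pay $91.6 → payoff $481.6.
First-price: pay your own bid $149.2 → payoff $424.
Difference = $481.6 − ($424) = $57.6.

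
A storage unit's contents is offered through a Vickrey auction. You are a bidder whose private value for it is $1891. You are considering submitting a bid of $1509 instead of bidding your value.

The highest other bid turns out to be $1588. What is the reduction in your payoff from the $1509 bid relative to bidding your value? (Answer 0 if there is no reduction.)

$303

Bidding your value $1891: you win (since $1891 > $1588) and pay $1588. Payoff $303.
Bidding $1509: you lose. Payoff $0.
The competing bid $1588 lies between your shaded bid and your value, so underbidding forfeits an item you could have won at a profitable price.
Loss from deviating = $303 − ($0) = $303.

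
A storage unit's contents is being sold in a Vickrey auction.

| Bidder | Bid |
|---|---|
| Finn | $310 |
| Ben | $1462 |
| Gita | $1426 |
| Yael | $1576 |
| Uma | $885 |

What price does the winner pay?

Highest bid: Yael at $1576, so Yael wins.
Second-highest bid: Ben at $1462 — that is the price the winner pays.

$1462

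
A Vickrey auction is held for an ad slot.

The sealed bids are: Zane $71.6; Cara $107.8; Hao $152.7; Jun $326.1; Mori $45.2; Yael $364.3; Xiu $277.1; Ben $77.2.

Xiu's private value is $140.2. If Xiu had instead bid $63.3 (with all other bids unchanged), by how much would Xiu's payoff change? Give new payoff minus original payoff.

$0

The highest bid among the other bidders is $364.3; Xiu's bid doesn't change that.
Original bid $277.1: Xiu is not highest (top rival bid is $364.3); payoff $0.
Alternative bid $63.3: Xiu is not highest (top rival bid is $364.3); payoff $0.
Change in payoff = $0 − ($0) = $0.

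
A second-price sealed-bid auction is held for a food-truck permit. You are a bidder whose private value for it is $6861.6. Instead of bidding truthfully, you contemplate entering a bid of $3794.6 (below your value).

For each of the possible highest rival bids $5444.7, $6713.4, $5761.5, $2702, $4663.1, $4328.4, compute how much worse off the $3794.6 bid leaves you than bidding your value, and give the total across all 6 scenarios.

The deviation costs you only when the competing bid falls strictly between $3794.6 and $6861.6; elsewhere both bids give the same outcome.
$5444.7: truthful payoff $1416.9, deviation payoff $0 → loss $1416.9.
$6713.4: truthful payoff $148.2, deviation payoff $0 → loss $148.2.
$5761.5: truthful payoff $1100.1, deviation payoff $0 → loss $1100.1.
$2702: outcomes coincide → loss $0.
$4663.1: truthful payoff $2198.5, deviation payoff $0 → loss $2198.5.
$4328.4: truthful payoff $2533.2, deviation payoff $0 → loss $2533.2.
Total loss = $1416.9 + $148.2 + $1100.1 + $2198.5 + $2533.2 = $7396.9.

$7396.9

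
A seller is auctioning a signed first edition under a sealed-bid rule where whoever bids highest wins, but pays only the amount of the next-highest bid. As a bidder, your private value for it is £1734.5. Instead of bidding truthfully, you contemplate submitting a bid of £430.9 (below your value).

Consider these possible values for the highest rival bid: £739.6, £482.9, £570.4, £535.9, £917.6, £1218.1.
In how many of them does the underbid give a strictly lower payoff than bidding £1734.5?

The deviation hurts exactly when the highest competing bid lies strictly between £430.9 and £1734.5 — underbidding then forfeits a profitable win.
£739.6: inside the interval → strictly worse (loss £994.9).
£482.9: inside the interval → strictly worse (loss £1251.6).
£570.4: inside the interval → strictly worse (loss £1164.1).
£535.9: inside the interval → strictly worse (loss £1198.6).
£917.6: inside the interval → strictly worse (loss £816.9).
£1218.1: inside the interval → strictly worse (loss £516.4).
Count: 6.

6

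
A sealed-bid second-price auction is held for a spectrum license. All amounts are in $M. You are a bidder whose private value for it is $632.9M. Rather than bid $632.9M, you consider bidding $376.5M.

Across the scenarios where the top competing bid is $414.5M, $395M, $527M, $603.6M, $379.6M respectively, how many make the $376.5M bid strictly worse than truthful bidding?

5

The deviation hurts exactly when the highest competing bid lies strictly between $376.5M and $632.9M — underbidding then forfeits a profitable win.
$414.5M: inside the interval → strictly worse (loss $218.4M).
$395M: inside the interval → strictly worse (loss $237.9M).
$527M: inside the interval → strictly worse (loss $105.9M).
$603.6M: inside the interval → strictly worse (loss $29.3M).
$379.6M: inside the interval → strictly worse (loss $253.3M).
Count: 5.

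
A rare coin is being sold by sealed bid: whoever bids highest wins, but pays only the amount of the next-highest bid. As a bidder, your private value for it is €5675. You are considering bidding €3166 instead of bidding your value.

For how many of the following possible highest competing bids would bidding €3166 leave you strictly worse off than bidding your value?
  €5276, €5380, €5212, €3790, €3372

5

The deviation hurts exactly when the highest competing bid lies strictly between €3166 and €5675 — underbidding then forfeits a profitable win.
€5276: inside the interval → strictly worse (loss €399).
€5380: inside the interval → strictly worse (loss €295).
€5212: inside the interval → strictly worse (loss €463).
€3790: inside the interval → strictly worse (loss €1885).
€3372: inside the interval → strictly worse (loss €2303).
Count: 5.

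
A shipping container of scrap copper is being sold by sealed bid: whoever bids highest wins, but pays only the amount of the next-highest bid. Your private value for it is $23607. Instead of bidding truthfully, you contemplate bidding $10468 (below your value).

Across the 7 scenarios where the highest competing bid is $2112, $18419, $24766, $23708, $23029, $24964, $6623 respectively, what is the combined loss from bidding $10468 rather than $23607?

$5766

The deviation costs you only when the competing bid falls strictly between $10468 and $23607; elsewhere both bids give the same outcome.
$2112: outcomes coincide → loss $0.
$18419: truthful payoff $5188, deviation payoff $0 → loss $5188.
$24766: outcomes coincide → loss $0.
$23708: outcomes coincide → loss $0.
$23029: truthful payoff $578, deviation payoff $0 → loss $578.
$24964: outcomes coincide → loss $0.
$6623: outcomes coincide → loss $0.
Total loss = $5188 + $578 = $5766.
Because the price is fixed by the runner-up's bid, deviating from your value can only change a good outcome into a bad one — never the reverse.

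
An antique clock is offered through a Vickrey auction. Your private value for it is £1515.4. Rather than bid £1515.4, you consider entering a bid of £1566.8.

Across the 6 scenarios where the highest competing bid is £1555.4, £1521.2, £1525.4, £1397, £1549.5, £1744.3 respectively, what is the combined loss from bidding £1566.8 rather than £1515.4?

The deviation costs you only when the competing bid falls strictly between £1515.4 and £1566.8; elsewhere both bids give the same outcome.
£1555.4: truthful payoff £0, deviation payoff −£40 → loss £40.
£1521.2: truthful payoff £0, deviation payoff −£5.8 → loss £5.8.
£1525.4: truthful payoff £0, deviation payoff −£10 → loss £10.
£1397: outcomes coincide → loss £0.
£1549.5: truthful payoff £0, deviation payoff −£34.1 → loss £34.1.
£1744.3: outcomes coincide → loss £0.
Total loss = £40 + £5.8 + £10 + £34.1 = £89.9.
In a second-price auction your bid sets only whether you win, not what you pay, so bidding your true value is weakly dominant.

£89.9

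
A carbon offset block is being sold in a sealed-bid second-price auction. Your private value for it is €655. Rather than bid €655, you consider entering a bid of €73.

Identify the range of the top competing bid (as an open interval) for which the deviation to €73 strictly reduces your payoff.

If the competing bid is below €73, both bids win at the same price — no difference.
If it is above €655, both bids lose — no difference.
If it lies strictly between €73 and €655, bidding your value wins at a price below your value (positive payoff) while bidding €73 loses (payoff 0).
So the deviation strictly hurts on the open interval (€73, €655).
In a second-price auction your bid sets only whether you win, not what you pay, so bidding your true value is weakly dominant.

(€73, €655)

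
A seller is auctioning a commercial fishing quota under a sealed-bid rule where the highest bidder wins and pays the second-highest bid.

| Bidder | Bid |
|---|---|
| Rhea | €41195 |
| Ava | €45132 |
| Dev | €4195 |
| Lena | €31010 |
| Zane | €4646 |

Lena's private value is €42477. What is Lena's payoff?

€0

Highest bid: Ava at €45132, so Ava wins.
Second-highest bid: Rhea at €41195 — that is the price the winner pays.
Lena did not win, so Lena pays nothing and receives nothing: payoff €0.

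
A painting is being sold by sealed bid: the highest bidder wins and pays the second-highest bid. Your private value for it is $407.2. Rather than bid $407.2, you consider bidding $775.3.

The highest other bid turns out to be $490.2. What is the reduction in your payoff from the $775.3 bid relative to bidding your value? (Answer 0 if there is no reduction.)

$83

Bidding your value $407.2: you lose (since $407.2 < $490.2). Payoff $0.
Bidding $775.3: you win and pay $490.2. Payoff $407.2 − $490.2 = −$83.
The competing bid $490.2 lies between your value and your inflated bid, so overbidding wins an item priced above your value.
Loss from deviating = $0 − (−$83) = $83.
In a second-price auction your bid sets only whether you win, not what you pay, so bidding your true value is weakly dominant.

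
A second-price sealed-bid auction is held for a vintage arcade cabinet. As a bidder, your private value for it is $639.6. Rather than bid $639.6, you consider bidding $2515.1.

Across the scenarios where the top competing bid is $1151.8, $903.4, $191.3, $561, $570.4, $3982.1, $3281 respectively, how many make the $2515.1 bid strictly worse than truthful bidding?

The deviation hurts exactly when the highest competing bid lies strictly between $639.6 and $2515.1 — overbidding then wins at a price above your value.
$1151.8: inside the interval → strictly worse (loss $512.2).
$903.4: inside the interval → strictly worse (loss $263.8).
$191.3: below both → same outcome either way.
$561: below both → same outcome either way.
$570.4: below both → same outcome either way.
$3982.1: above both → same outcome either way.
$3281: above both → same outcome either way.
Count: 2.

2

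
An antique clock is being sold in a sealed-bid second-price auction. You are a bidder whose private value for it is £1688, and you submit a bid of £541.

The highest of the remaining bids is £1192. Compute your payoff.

£0

Your bid £541 is below the highest competing bid £1192, so you lose.
A losing bidder pays nothing and receives nothing: payoff = £0.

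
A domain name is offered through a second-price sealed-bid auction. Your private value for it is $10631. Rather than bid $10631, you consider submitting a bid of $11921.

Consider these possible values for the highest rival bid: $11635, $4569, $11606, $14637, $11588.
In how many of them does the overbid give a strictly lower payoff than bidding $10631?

3

The deviation hurts exactly when the highest competing bid lies strictly between $10631 and $11921 — overbidding then wins at a price above your value.
$11635: inside the interval → strictly worse (loss $1004).
$4569: below both → same outcome either way.
$11606: inside the interval → strictly worse (loss $975).
$14637: above both → same outcome either way.
$11588: inside the interval → strictly worse (loss $957).
Count: 3.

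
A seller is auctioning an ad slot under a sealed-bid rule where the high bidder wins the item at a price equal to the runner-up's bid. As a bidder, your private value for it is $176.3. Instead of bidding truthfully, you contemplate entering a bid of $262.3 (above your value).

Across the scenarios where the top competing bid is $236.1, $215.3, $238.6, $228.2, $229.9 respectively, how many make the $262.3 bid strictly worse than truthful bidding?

5

The deviation hurts exactly when the highest competing bid lies strictly between $176.3 and $262.3 — overbidding then wins at a price above your value.
$236.1: inside the interval → strictly worse (loss $59.8).
$215.3: inside the interval → strictly worse (loss $39).
$238.6: inside the interval → strictly worse (loss $62.3).
$228.2: inside the interval → strictly worse (loss $51.9).
$229.9: inside the interval → strictly worse (loss $53.6).
Count: 5.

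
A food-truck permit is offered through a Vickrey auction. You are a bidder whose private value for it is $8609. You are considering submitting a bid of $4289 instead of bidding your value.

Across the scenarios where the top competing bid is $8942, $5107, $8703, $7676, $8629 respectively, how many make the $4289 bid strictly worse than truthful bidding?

The deviation hurts exactly when the highest competing bid lies strictly between $4289 and $8609 — underbidding then forfeits a profitable win.
$8942: above both → same outcome either way.
$5107: inside the interval → strictly worse (loss $3502).
$8703: above both → same outcome either way.
$7676: inside the interval → strictly worse (loss $933).
$8629: above both → same outcome either way.
Count: 2.

2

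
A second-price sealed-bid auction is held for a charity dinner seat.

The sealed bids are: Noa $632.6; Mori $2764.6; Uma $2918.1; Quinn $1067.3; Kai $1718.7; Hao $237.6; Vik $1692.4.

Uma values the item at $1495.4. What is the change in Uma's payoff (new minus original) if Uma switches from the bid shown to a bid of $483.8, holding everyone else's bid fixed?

$1269.2

The highest bid among the other bidders is $2764.6; Uma's bid doesn't change that.
Original bid $2918.1: Uma is highest, pays the top rival bid $2764.6; payoff $1495.4 − $2764.6 = −$1269.2.
Alternative bid $483.8: Uma is not highest (top rival bid is $2764.6); payoff $0.
Change in payoff = $0 − (−$1269.2) = $1269.2.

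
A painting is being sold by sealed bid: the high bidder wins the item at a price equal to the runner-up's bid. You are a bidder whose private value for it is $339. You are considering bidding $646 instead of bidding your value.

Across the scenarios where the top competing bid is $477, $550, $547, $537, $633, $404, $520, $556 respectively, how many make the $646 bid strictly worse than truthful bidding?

The deviation hurts exactly when the highest competing bid lies strictly between $339 and $646 — overbidding then wins at a price above your value.
$477: inside the interval → strictly worse (loss $138).
$550: inside the interval → strictly worse (loss $211).
$547: inside the interval → strictly worse (loss $208).
$537: inside the interval → strictly worse (loss $198).
$633: inside the interval → strictly worse (loss $294).
$404: inside the interval → strictly worse (loss $65).
$520: inside the interval → strictly worse (loss $181).
$556: inside the interval → strictly worse (loss $217).
Count: 8.

8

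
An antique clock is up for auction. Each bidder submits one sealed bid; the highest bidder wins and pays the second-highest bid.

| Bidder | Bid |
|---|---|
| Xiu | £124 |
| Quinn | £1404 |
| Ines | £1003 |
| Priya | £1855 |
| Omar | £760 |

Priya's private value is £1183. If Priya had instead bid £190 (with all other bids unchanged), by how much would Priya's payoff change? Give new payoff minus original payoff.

£221

The highest bid among the other bidders is £1404; Priya's bid doesn't change that.
Original bid £1855: Priya is highest, pays the top rival bid £1404; payoff £1183 − £1404 = −£221.
Alternative bid £190: Priya is not highest (top rival bid is £1404); payoff £0.
Change in payoff = £0 − (−£221) = £221.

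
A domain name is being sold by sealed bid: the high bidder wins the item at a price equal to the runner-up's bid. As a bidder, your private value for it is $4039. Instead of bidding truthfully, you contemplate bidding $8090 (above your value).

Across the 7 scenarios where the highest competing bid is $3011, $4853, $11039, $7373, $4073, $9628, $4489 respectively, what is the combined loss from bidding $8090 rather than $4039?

$4632

The deviation costs you only when the competing bid falls strictly between $4039 and $8090; elsewhere both bids give the same outcome.
$3011: outcomes coincide → loss $0.
$4853: truthful payoff $0, deviation payoff −$814 → loss $814.
$11039: outcomes coincide → loss $0.
$7373: truthful payoff $0, deviation payoff −$3334 → loss $3334.
$4073: truthful payoff $0, deviation payoff −$34 → loss $34.
$9628: outcomes coincide → loss $0.
$4489: truthful payoff $0, deviation payoff −$450 → loss $450.
Total loss = $814 + $3334 + $34 + $450 = $4632.
Because the price is fixed by the runner-up's bid, deviating from your value can only change a good outcome into a bad one — never the reverse.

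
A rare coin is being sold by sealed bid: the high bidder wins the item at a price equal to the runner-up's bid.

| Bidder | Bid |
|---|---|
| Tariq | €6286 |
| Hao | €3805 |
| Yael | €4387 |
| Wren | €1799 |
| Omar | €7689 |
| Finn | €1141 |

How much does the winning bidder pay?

€6286

Highest bid: Omar at €7689, so Omar wins.
Second-highest bid: Tariq at €6286 — that is the price the winner pays.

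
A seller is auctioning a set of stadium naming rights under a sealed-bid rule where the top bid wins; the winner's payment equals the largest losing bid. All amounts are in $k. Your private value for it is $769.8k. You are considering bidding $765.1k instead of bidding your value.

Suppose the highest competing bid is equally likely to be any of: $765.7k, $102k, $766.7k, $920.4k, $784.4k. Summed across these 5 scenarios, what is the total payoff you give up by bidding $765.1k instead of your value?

$7.2k

The deviation costs you only when the competing bid falls strictly between $765.1k and $769.8k; elsewhere both bids give the same outcome.
$765.7k: truthful payoff $4.1k, deviation payoff $0k → loss $4.1k.
$102k: outcomes coincide → loss $0k.
$766.7k: truthful payoff $3.1k, deviation payoff $0k → loss $3.1k.
$920.4k: outcomes coincide → loss $0k.
$784.4k: outcomes coincide → loss $0k.
Total loss = $4.1k + $3.1k = $7.2k.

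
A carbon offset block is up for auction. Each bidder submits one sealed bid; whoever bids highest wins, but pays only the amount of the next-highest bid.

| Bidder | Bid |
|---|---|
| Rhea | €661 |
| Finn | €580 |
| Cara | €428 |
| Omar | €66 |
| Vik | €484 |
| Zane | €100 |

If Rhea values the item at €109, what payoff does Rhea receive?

−€471

Highest bid: Rhea at €661, so Rhea wins.
Second-highest bid: Finn at €580 — that is the price the winner pays.
Rhea's payoff = value − price = €109 − €580 = −€471.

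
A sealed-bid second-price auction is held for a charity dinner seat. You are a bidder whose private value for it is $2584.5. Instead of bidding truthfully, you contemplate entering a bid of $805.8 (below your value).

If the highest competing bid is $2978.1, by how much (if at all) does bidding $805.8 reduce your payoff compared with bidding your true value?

Bidding your value $2584.5: you lose (since $2584.5 < $2978.1). Payoff $0.
Bidding $805.8: you lose. Payoff $0.
Difference = $0 − $0 = $0; both bids lead to the same outcome because the competing bid is above both your value and your alternative bid.
In a second-price auction your bid sets only whether you win, not what you pay, so bidding your true value is weakly dominant.

$0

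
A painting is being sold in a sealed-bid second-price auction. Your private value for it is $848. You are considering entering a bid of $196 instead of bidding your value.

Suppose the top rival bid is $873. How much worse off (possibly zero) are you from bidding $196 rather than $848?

Bidding your value $848: you lose (since $848 < $873). Payoff $0.
Bidding $196: you lose. Payoff $0.
Difference = $0 − $0 = $0; both bids lead to the same outcome because the competing bid is above both your value and your alternative bid.

$0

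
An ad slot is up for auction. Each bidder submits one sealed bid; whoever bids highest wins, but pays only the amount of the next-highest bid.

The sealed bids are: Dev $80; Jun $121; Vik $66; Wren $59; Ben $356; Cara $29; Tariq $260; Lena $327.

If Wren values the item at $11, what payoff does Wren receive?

$0

Highest bid: Ben at $356, so Ben wins.
Second-highest bid: Lena at $327 — that is the price the winner pays.
Wren did not win, so Wren pays nothing and receives nothing: payoff $0.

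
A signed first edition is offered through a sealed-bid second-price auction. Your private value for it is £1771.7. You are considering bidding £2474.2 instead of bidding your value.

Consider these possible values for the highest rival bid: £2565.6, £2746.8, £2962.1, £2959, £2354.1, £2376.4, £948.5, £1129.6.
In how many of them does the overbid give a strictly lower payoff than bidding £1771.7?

The deviation hurts exactly when the highest competing bid lies strictly between £1771.7 and £2474.2 — overbidding then wins at a price above your value.
£2565.6: above both → same outcome either way.
£2746.8: above both → same outcome either way.
£2962.1: above both → same outcome either way.
£2959: above both → same outcome either way.
£2354.1: inside the interval → strictly worse (loss £582.4).
£2376.4: inside the interval → strictly worse (loss £604.7).
£948.5: below both → same outcome either way.
£1129.6: below both → same outcome either way.
Count: 2.

2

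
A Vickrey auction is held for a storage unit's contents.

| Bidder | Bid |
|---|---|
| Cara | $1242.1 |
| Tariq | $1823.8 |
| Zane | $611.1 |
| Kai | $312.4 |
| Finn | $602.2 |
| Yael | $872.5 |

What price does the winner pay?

Highest bid: Tariq at $1823.8, so Tariq wins.
Second-highest bid: Cara at $1242.1 — that is the price the winner pays.

$1242.1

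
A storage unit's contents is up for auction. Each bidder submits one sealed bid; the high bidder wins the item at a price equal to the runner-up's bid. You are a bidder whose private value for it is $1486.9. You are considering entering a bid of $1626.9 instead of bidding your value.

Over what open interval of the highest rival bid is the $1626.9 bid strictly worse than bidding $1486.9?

If the competing bid is below $1486.9, both bids win at the same price — no difference.
If it is above $1626.9, both bids lose — no difference.
If it lies strictly between $1486.9 and $1626.9, bidding your value loses (payoff 0) while bidding $1626.9 wins at a price above your value (payoff negative).
So the deviation strictly hurts on the open interval ($1486.9, $1626.9).

($1486.9, $1626.9)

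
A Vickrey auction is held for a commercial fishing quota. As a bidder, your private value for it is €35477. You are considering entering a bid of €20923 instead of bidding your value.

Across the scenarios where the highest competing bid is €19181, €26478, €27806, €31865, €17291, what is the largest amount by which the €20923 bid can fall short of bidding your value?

€19181: same outcome either way → loss €0.
€26478: truthful gives €8999, deviation gives €0 → loss €8999.
€27806: truthful gives €7671, deviation gives €0 → loss €7671.
€31865: truthful gives €3612, deviation gives €0 → loss €3612.
€17291: same outcome either way → loss €0.
Maximum loss: €8999.

€8999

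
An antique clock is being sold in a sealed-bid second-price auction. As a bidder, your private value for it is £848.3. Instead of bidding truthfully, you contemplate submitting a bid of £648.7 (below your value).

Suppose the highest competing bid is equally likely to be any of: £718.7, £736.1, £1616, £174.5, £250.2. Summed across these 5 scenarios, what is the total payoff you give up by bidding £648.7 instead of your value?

The deviation costs you only when the competing bid falls strictly between £648.7 and £848.3; elsewhere both bids give the same outcome.
£718.7: truthful payoff £129.6, deviation payoff £0 → loss £129.6.
£736.1: truthful payoff £112.2, deviation payoff £0 → loss £112.2.
£1616: outcomes coincide → loss £0.
£174.5: outcomes coincide → loss £0.
£250.2: outcomes coincide → loss £0.
Total loss = £129.6 + £112.2 = £241.8.
Because the price is fixed by the runner-up's bid, deviating from your value can only change a good outcome into a bad one — never the reverse.

£241.8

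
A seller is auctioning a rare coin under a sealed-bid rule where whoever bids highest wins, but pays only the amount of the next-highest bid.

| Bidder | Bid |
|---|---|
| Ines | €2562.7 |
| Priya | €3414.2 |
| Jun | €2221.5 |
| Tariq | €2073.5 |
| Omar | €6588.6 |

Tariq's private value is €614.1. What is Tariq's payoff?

Highest bid: Omar at €6588.6, so Omar wins.
Second-highest bid: Priya at €3414.2 — that is the price the winner pays.
Tariq did not win, so Tariq pays nothing and receives nothing: payoff €0.

€0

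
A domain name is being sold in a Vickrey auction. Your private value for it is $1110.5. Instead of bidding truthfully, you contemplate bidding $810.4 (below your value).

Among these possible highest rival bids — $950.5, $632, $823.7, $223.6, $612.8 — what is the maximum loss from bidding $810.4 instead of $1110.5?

$950.5: truthful gives $160, deviation gives $0 → loss $160.
$632: same outcome either way → loss $0.
$823.7: truthful gives $286.8, deviation gives $0 → loss $286.8.
$223.6: same outcome either way → loss $0.
$612.8: same outcome either way → loss $0.
Maximum loss: $286.8.

$286.8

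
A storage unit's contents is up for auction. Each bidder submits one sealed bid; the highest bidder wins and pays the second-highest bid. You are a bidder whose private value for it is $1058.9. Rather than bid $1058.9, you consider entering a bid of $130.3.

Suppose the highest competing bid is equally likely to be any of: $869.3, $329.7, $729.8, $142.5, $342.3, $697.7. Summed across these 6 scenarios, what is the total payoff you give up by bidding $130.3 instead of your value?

$3242.1

The deviation costs you only when the competing bid falls strictly between $130.3 and $1058.9; elsewhere both bids give the same outcome.
$869.3: truthful payoff $189.6, deviation payoff $0 → loss $189.6.
$329.7: truthful payoff $729.2, deviation payoff $0 → loss $729.2.
$729.8: truthful payoff $329.1, deviation payoff $0 → loss $329.1.
$142.5: truthful payoff $916.4, deviation payoff $0 → loss $916.4.
$342.3: truthful payoff $716.6, deviation payoff $0 → loss $716.6.
$697.7: truthful payoff $361.2, deviation payoff $0 → loss $361.2.
Total loss = $189.6 + $729.2 + $329.1 + $916.4 + $716.6 + $361.2 = $3242.1.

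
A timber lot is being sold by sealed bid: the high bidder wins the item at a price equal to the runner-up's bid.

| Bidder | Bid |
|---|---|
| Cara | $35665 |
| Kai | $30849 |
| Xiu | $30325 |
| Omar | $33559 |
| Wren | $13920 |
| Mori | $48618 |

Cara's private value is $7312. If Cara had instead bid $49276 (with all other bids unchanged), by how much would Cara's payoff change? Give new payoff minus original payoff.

The highest bid among the other bidders is $48618; Cara's bid doesn't change that.
Original bid $35665: Cara is not highest (top rival bid is $48618); payoff $0.
Alternative bid $49276: Cara is highest, pays the top rival bid $48618; payoff $7312 − $48618 = −$41306.
Change in payoff = −$41306 − ($0) = −$41306.

−$41306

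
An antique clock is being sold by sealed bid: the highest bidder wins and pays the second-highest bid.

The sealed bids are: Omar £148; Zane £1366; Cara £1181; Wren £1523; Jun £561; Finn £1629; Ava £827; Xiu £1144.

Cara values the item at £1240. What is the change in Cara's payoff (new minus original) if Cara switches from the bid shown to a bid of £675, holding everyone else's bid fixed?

The highest bid among the other bidders is £1629; Cara's bid doesn't change that.
Original bid £1181: Cara is not highest (top rival bid is £1629); payoff £0.
Alternative bid £675: Cara is not highest (top rival bid is £1629); payoff £0.
Change in payoff = £0 − (£0) = £0.

£0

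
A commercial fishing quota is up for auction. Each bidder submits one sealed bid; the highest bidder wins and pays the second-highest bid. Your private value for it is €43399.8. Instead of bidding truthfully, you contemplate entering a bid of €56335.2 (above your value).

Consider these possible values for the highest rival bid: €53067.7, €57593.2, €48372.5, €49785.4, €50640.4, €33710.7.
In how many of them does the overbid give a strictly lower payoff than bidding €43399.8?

The deviation hurts exactly when the highest competing bid lies strictly between €43399.8 and €56335.2 — overbidding then wins at a price above your value.
€53067.7: inside the interval → strictly worse (loss €9667.9).
€57593.2: above both → same outcome either way.
€48372.5: inside the interval → strictly worse (loss €4972.7).
€49785.4: inside the interval → strictly worse (loss €6385.6).
€50640.4: inside the interval → strictly worse (loss €7240.6).
€33710.7: below both → same outcome either way.
Count: 4.

4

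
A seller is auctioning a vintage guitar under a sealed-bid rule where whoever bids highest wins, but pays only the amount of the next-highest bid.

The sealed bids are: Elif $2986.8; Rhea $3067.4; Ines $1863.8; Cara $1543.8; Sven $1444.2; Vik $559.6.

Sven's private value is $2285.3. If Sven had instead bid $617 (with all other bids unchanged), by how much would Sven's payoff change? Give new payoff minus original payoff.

The highest bid among the other bidders is $3067.4; Sven's bid doesn't change that.
Original bid $1444.2: Sven is not highest (top rival bid is $3067.4); payoff $0.
Alternative bid $617: Sven is not highest (top rival bid is $3067.4); payoff $0.
Change in payoff = $0 − ($0) = $0.

$0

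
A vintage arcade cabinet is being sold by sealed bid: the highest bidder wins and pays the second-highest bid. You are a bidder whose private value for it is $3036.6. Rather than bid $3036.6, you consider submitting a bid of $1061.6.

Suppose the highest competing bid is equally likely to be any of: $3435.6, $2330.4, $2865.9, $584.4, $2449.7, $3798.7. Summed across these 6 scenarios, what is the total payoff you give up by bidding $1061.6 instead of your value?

$1463.8

The deviation costs you only when the competing bid falls strictly between $1061.6 and $3036.6; elsewhere both bids give the same outcome.
$3435.6: outcomes coincide → loss $0.
$2330.4: truthful payoff $706.2, deviation payoff $0 → loss $706.2.
$2865.9: truthful payoff $170.7, deviation payoff $0 → loss $170.7.
$584.4: outcomes coincide → loss $0.
$2449.7: truthful payoff $586.9, deviation payoff $0 → loss $586.9.
$3798.7: outcomes coincide → loss $0.
Total loss = $706.2 + $170.7 + $586.9 = $1463.8.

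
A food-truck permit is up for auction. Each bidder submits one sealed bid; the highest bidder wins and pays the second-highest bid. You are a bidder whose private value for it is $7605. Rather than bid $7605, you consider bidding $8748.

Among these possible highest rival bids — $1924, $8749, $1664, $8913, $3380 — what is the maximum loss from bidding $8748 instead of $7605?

$1924: same outcome either way → loss $0.
$8749: same outcome either way → loss $0.
$1664: same outcome either way → loss $0.
$8913: same outcome either way → loss $0.
$3380: same outcome either way → loss $0.
Maximum loss: $0.

$0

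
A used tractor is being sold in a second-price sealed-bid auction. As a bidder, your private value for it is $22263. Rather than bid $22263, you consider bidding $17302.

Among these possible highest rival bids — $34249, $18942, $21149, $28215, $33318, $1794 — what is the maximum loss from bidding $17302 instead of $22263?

$3321

$34249: same outcome either way → loss $0.
$18942: truthful gives $3321, deviation gives $0 → loss $3321.
$21149: truthful gives $1114, deviation gives $0 → loss $1114.
$28215: same outcome either way → loss $0.
$33318: same outcome either way → loss $0.
$1794: same outcome either way → loss $0.
Maximum loss: $3321.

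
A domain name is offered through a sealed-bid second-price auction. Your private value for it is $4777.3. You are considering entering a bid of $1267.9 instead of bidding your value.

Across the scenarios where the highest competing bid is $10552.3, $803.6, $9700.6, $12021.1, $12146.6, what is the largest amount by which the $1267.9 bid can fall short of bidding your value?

$10552.3: same outcome either way → loss $0.
$803.6: same outcome either way → loss $0.
$9700.6: same outcome either way → loss $0.
$12021.1: same outcome either way → loss $0.
$12146.6: same outcome either way → loss $0.
Maximum loss: $0.

$0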